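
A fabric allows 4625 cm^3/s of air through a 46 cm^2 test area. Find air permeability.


Formula: Air Permeability = Airflow / Test Area
AP = 4625 cm^3/s / 46 cm^2
AP = 100.5 cm^3/s/cm^2

100.5 cm^3/s/cm^2


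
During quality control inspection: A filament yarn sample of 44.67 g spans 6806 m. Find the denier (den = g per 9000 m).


Formula: den = (mass_g / length_m) * 9000
Substituting: den = (44.67 / 6806) * 9000
Intermediate: 44.67 / 6806 = 0.00656333 g/m
den = 0.00656333 * 9000 = 59.1 denier

59.1 denier


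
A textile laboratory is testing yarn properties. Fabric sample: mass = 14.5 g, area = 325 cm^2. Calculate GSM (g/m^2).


Formula: GSM = mass_g / area_m2
Step 1: Convert area: 325 cm^2 = 325 / 10000 = 0.0325 m^2
Step 2: GSM = 14.5 g / 0.0325 m^2 = 446.2 g/m^2

446.2 g/m^2


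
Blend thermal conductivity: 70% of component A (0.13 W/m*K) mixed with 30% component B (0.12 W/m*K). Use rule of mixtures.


Formula: Blend property = (fraction_A * property_A) + (fraction_B * property_B)
Step 1: Contribution A = 70/100 * 0.13 W/m*K = 0.091 W/m*K
Step 2: Contribution B = 30/100 * 0.12 W/m*K = 0.036 W/m*K
Step 3: Blend thermal conductivity = 0.091 + 0.036 = 0.127 W/m*K

0.127 W/m*K


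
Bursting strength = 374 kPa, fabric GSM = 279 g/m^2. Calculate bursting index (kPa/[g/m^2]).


Formula: Bursting Index = Bursting Strength / Fabric GSM
BI = 374 kPa / 279 g/m^2
BI = 1.341 kPa/(g/m^2)

1.341 kPa/(g/m^2)


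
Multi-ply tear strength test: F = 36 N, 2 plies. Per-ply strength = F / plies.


Formula: Per-ply strength = Total force / Number of plies
Per-ply = 36 N / 2
Per-ply = 18 N

18 N


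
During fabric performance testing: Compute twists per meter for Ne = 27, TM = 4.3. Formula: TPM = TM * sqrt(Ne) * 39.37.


Formula: TPM = TM * sqrt(Ne) * 39.37
Step 1: sqrt(Ne) = sqrt(27) = 5.1962
Step 2: TM * sqrt(Ne) = 4.3 * 5.1962 = 22.3437
Step 3: TPM = 22.3437 * 39.37 = 880 twists/m

880 twists/m


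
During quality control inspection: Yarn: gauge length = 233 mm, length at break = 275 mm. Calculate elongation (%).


Formula: Elongation (%) = ((L_break - L0) / L0) * 100
Step 1: Extension = 275 - 233 = 42 mm
Step 2: Elongation = (42 / 233) * 100
Step 3: Elongation = 0.180258 * 100 = 18.0258% ≈ 18.0%

18.0%


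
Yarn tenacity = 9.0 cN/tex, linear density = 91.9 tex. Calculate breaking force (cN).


Formula: Breaking force = Tenacity * Linear density
F = 9.0 cN/tex * 91.9 tex
F = 827.10 cN

827.10 cN


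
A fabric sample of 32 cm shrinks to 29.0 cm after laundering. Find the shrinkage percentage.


Formula: Shrinkage% = ((L_before - L_after) / L_before) * 100
Step 1: Shrinkage = 32 - 29.0 = 3.0 cm
Step 2: Shrinkage% = (3.0 / 32) * 100
Step 3: Shrinkage% = 0.09375 * 100 = 9.375% ≈ 9.4%

9.4%


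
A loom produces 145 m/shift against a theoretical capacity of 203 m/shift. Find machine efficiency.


Formula: Efficiency% = (Actual output / Theoretical output) * 100
Efficiency% = (145 / 203) * 100
Efficiency% = 0.714286 * 100 = 71.4286% ≈ 71.4%

71.4%


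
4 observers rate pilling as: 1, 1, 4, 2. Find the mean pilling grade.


Formula: Mean = sum / count
Sum = 1 + 1 + 4 + 2 = 8
Mean = 8 / 4 = 2.0

2.0


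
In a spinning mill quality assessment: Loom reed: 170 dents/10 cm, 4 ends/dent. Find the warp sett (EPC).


Formula: EPC = (dents per 10 cm * ends per dent) / 10
Step 1: Total ends per 10 cm = 170 * 4 = 680
Step 2: EPC = 680 / 10 = 68.0 ends/cm

68.0 ends/cm


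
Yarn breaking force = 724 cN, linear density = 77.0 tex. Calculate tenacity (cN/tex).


Formula: Tenacity = Breaking force / Linear density
Tenacity = 724 cN / 77.0 tex
Tenacity = 9.40 cN/tex

9.40 cN/tex


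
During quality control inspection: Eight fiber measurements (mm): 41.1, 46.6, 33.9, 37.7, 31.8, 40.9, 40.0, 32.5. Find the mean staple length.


Formula: Mean = sum of lengths / count
Sum = 41.1 + 46.6 + 33.9 + 37.7 + 31.8 + 40.9 + 40.0 + 32.5
Sum = 304.5 mm
Mean = 304.5 / 8 = 38.06 mm

38.06 mm


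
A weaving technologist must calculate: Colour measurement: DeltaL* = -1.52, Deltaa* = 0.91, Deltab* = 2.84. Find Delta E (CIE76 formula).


Formula: Delta E = sqrt(dL*^2 + da*^2 + db*^2)
Step 1: dL*^2 = (-1.52)^2 = 2.3104
Step 2: da*^2 = 0.91^2 = 0.8281
Step 3: db*^2 = 2.84^2 = 8.0656
Step 4: Sum = 2.3104 + 0.8281 + 8.0656 = 11.2041
Step 5: Delta E = sqrt(11.2041) = 3.35

3.35 Delta E


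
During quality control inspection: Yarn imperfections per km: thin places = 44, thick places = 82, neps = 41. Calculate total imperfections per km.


Formula: Total = thin places + thick places + neps
Total = 44 + 82 + 41
Total = 167 imperfections/km

167 imperfections/km


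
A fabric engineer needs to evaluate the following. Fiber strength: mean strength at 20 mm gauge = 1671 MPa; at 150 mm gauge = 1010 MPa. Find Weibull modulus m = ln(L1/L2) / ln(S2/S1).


Formula: m = ln(L1/L2) / ln(S2/S1)
Step 1: ln(L1/L2) = ln(20/150) = -2.01490
Step 2: S2/S1 = 1010/1671 = 0.60443
Step 3: ln(S2/S1) = ln(0.60443) = -0.50347
Step 4: m = -2.01490 / -0.50347 = 4.00

4.00 (Weibull m)


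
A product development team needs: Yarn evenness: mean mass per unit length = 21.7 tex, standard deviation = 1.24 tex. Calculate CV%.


Formula: CV% = (standard deviation / mean) * 100
Step 1: Ratio = 1.24 / 21.7 = 0.057143
Step 2: CV% = 0.057143 * 100 = 5.7143% ≈ 5.7%

5.7%


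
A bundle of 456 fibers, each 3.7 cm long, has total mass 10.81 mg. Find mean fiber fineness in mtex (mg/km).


Formula: fineness (mtex) = mass (mg) / total length (km) = (mass_mg / total_length_m) * 1000
Step 1: Convert fiber length: 3.7 cm = 0.037 m
Step 2: Total fiber length = 456 * 0.037 = 16.872 m
Step 3: Linear density = 10.81 mg / 16.872 m = 0.6407 mg/m
Step 4: fineness = 0.6407 * 1000 = 640.7 mtex

640.7 mtex


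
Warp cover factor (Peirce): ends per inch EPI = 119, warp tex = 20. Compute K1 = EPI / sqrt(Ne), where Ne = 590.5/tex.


Formula: K1 = EPI / sqrt(Ne), with Ne = 590.5 / tex_warp
Step 1: Ne = 590.5 / 20 = 29.525
Step 2: sqrt(Ne) = sqrt(29.525) = 5.4337
Step 3: K1 = 119 / 5.4337 = 21.9

21.9


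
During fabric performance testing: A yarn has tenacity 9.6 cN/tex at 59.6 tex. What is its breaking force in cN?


Formula: Breaking force = Tenacity * Linear density
F = 9.6 cN/tex * 59.6 tex
F = 572.16 cN

572.16 cN


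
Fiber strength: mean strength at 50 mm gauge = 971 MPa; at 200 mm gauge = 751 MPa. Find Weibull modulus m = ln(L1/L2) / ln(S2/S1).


Formula: m = ln(L1/L2) / ln(S2/S1)
Step 1: ln(L1/L2) = ln(50/200) = -1.38629
Step 2: S2/S1 = 751/971 = 0.77343
Step 3: ln(S2/S1) = ln(0.77343) = -0.25692
Step 4: m = -1.38629 / -0.25692 = 5.40

5.40 (Weibull m)


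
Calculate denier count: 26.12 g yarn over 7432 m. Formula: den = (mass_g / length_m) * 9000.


Formula: den = (mass_g / length_m) * 9000
Substituting: den = (26.12 / 7432) * 9000
Intermediate: 26.12 / 7432 = 0.00351453 g/m
den = 0.00351453 * 9000 = 31.6 denier

31.6 denier


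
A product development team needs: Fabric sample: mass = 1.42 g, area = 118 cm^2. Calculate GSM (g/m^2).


Formula: GSM = mass_g / area_m2
Step 1: Convert area: 118 cm^2 = 118 / 10000 = 0.0118 m^2
Step 2: GSM = 1.42 g / 0.0118 m^2 = 120.3 g/m^2

120.3 g/m^2


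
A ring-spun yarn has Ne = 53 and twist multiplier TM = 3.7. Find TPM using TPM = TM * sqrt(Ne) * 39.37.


Formula: TPM = TM * sqrt(Ne) * 39.37
Step 1: sqrt(Ne) = sqrt(53) = 7.2801
Step 2: TM * sqrt(Ne) = 3.7 * 7.2801 = 26.9364
Step 3: TPM = 26.9364 * 39.37 = 1060 twists/m

1060 twists/m


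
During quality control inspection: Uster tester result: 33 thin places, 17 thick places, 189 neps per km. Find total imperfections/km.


Formula: Total = thin places + thick places + neps
Total = 33 + 17 + 189
Total = 239 imperfections/km

239 imperfections/km


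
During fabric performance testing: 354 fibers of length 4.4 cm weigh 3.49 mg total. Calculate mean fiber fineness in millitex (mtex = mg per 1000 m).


Formula: fineness (mtex) = mass (mg) / total length (km) = (mass_mg / total_length_m) * 1000
Step 1: Convert fiber length: 4.4 cm = 0.044 m
Step 2: Total fiber length = 354 * 0.044 = 15.576 m
Step 3: Linear density = 3.49 mg / 15.576 m = 0.2241 mg/m
Step 4: fineness = 0.2241 * 1000 = 224.1 mtex

224.1 mtex


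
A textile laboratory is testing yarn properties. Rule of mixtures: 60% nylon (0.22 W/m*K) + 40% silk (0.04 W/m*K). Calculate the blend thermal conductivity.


Formula: Blend property = (fraction_A * property_A) + (fraction_B * property_B)
Step 1: Contribution A = 60/100 * 0.22 W/m*K = 0.132 W/m*K
Step 2: Contribution B = 40/100 * 0.04 W/m*K = 0.016 W/m*K
Step 3: Blend thermal conductivity = 0.132 + 0.016 = 0.148 W/m*K

0.148 W/m*K


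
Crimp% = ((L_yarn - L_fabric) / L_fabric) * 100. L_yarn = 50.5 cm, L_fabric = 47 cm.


Formula: Crimp% = ((L_yarn - L_fabric) / L_fabric) * 100
Step 1: Extension = 50.5 - 47 = 3.5 cm
Step 2: Crimp% = (3.5 / 47) * 100
Step 3: Crimp% = 0.074468 * 100 = 7.4468% ≈ 7.4%

7.4%


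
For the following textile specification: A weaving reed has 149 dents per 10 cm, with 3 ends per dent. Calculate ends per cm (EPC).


Formula: EPC = (dents per 10 cm * ends per dent) / 10
Step 1: Total ends per 10 cm = 149 * 3 = 447
Step 2: EPC = 447 / 10 = 44.7 ends/cm

44.7 ends/cm


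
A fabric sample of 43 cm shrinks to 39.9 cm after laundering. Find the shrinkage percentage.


Formula: Shrinkage% = ((L_before - L_after) / L_before) * 100
Step 1: Shrinkage = 43 - 39.9 = 3.1 cm
Step 2: Shrinkage% = (3.1 / 43) * 100
Step 3: Shrinkage% = 0.072093 * 100 = 7.2093% ≈ 7.2%

7.2%


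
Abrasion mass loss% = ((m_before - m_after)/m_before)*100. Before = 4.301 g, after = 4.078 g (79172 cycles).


Formula: Mass loss% = ((m_before - m_after) / m_before) * 100
Step 1: Mass loss = 4.301 - 4.078 = 0.223 g
Step 2: Ratio = 0.223 / 4.301 = 0.0518484
Step 3: Mass loss% = 0.0518484 * 100 = 5.18484% ≈ 5.18%

5.18%


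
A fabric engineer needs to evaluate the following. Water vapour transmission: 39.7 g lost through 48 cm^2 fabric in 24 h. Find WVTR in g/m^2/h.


Formula: WVTR = mass_loss / (area * time)
Step 1: Convert area: 48 cm^2 = 0.0048 m^2
Step 2: WVTR = 39.7 g / (0.0048 m^2 * 24 h)
Step 3: WVTR = 39.7 / 0.1152 = 344.6 g/m^2/h

344.6 g/m^2/h


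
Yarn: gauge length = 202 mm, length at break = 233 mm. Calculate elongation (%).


Formula: Elongation (%) = ((L_break - L0) / L0) * 100
Step 1: Extension = 233 - 202 = 31 mm
Step 2: Elongation = (31 / 202) * 100
Step 3: Elongation = 0.153465 * 100 = 15.3465% ≈ 15.3%

15.3%


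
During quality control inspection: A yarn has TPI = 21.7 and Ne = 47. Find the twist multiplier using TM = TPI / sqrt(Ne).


Formula: TM = TPI / sqrt(Ne)
Step 1: sqrt(Ne) = sqrt(47) = 6.8557
Step 2: TM = 21.7 / 6.8557 = 3.17

3.17 TM


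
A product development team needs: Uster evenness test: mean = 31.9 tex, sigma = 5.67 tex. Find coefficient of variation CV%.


Formula: CV% = (standard deviation / mean) * 100
Step 1: Ratio = 5.67 / 31.9 = 0.177743
Step 2: CV% = 0.177743 * 100 = 17.7743% ≈ 17.8%

17.8%


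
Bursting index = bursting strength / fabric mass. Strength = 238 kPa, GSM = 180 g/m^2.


Formula: Bursting Index = Bursting Strength / Fabric GSM
BI = 238 kPa / 180 g/m^2
BI = 1.322 kPa/(g/m^2)

1.322 kPa/(g/m^2)


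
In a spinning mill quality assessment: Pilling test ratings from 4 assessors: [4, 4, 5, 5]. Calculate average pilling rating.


Formula: Mean = sum / count
Sum = 4 + 4 + 5 + 5 = 18
Mean = 18 / 4 = 4.5

4.5


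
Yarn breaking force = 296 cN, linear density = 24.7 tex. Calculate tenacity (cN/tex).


Formula: Tenacity = Breaking force / Linear density
Tenacity = 296 cN / 24.7 tex
Tenacity = 11.98 cN/tex

11.98 cN/tex


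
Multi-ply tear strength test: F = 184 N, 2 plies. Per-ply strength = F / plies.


Formula: Per-ply strength = Total force / Number of plies
Per-ply = 184 N / 2
Per-ply = 92 N

92 N


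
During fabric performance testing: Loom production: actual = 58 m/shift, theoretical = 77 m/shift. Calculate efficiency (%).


Formula: Efficiency% = (Actual output / Theoretical output) * 100
Efficiency% = (58 / 77) * 100
Efficiency% = 0.753247 * 100 = 75.3247% ≈ 75.3%

75.3%


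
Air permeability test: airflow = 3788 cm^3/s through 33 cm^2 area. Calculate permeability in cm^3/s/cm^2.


Formula: Air Permeability = Airflow / Test Area
AP = 3788 cm^3/s / 33 cm^2
AP = 114.8 cm^3/s/cm^2

114.8 cm^3/s/cm^2


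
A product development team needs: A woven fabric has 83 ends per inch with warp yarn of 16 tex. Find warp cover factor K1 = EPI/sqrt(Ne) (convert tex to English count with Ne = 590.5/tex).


Formula: K1 = EPI / sqrt(Ne), with Ne = 590.5 / tex_warp
Step 1: Ne = 590.5 / 16 = 36.906
Step 2: sqrt(Ne) = sqrt(36.906) = 6.075
Step 3: K1 = 83 / 6.075 = 13.7

13.7


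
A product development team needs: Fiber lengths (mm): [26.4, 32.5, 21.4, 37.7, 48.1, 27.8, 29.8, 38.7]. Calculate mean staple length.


Formula: Mean = sum of lengths / count
Sum = 26.4 + 32.5 + 21.4 + 37.7 + 48.1 + 27.8 + 29.8 + 38.7
Sum = 262.4 mm
Mean = 262.4 / 8 = 32.80 mm

32.80 mm


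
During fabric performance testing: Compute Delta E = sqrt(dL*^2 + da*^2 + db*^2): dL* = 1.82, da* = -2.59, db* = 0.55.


Formula: Delta E = sqrt(dL*^2 + da*^2 + db*^2)
Step 1: dL*^2 = 1.82^2 = 3.3124
Step 2: da*^2 = (-2.59)^2 = 6.7081
Step 3: db*^2 = 0.55^2 = 0.3025
Step 4: Sum = 3.3124 + 6.7081 + 0.3025 = 10.323
Step 5: Delta E = sqrt(10.323) = 3.21

3.21 Delta E


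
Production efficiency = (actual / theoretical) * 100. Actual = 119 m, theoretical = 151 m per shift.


Formula: Efficiency% = (Actual output / Theoretical output) * 100
Efficiency% = (119 / 151) * 100
Efficiency% = 0.788079 * 100 = 78.8079% ≈ 78.8%

78.8%


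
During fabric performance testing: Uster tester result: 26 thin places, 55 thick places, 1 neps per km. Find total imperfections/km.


Formula: Total = thin places + thick places + neps
Total = 26 + 55 + 1
Total = 82 imperfections/km

82 imperfections/km


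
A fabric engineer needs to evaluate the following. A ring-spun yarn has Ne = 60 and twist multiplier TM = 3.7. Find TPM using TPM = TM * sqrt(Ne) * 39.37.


Formula: TPM = TM * sqrt(Ne) * 39.37
Step 1: sqrt(Ne) = sqrt(60) = 7.746
Step 2: TM * sqrt(Ne) = 3.7 * 7.746 = 28.6602
Step 3: TPM = 28.6602 * 39.37 = 1128 twists/m

1128 twists/m


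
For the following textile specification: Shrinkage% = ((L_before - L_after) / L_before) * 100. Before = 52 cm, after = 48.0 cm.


Formula: Shrinkage% = ((L_before - L_after) / L_before) * 100
Step 1: Shrinkage = 52 - 48.0 = 4.0 cm
Step 2: Shrinkage% = (4.0 / 52) * 100
Step 3: Shrinkage% = 0.076923 * 100 = 7.6923% ≈ 7.7%

7.7%


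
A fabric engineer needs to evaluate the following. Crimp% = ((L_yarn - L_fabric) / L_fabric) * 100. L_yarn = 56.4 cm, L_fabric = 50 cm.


Formula: Crimp% = ((L_yarn - L_fabric) / L_fabric) * 100
Step 1: Extension = 56.4 - 50 = 6.4 cm
Step 2: Crimp% = (6.4 / 50) * 100
Step 3: Crimp% = 0.128 * 100 = 12.8%

12.8%


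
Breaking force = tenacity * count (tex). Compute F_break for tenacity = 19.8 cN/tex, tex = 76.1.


Formula: Breaking force = Tenacity * Linear density
F = 19.8 cN/tex * 76.1 tex
F = 1506.78 cN

1506.78 cN


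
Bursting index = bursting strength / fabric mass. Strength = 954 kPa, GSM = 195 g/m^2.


Formula: Bursting Index = Bursting Strength / Fabric GSM
BI = 954 kPa / 195 g/m^2
BI = 4.892 kPa/(g/m^2)

4.892 kPa/(g/m^2)


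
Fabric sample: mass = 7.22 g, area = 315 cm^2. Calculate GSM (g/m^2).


Formula: GSM = mass_g / area_m2
Step 1: Convert area: 315 cm^2 = 315 / 10000 = 0.0315 m^2
Step 2: GSM = 7.22 g / 0.0315 m^2 = 229.2 g/m^2

229.2 g/m^2


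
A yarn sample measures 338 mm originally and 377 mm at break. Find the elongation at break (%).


Formula: Elongation (%) = ((L_break - L0) / L0) * 100
Step 1: Extension = 377 - 338 = 39 mm
Step 2: Elongation = (39 / 338) * 100
Step 3: Elongation = 0.115385 * 100 = 11.5385% ≈ 11.5%

11.5%


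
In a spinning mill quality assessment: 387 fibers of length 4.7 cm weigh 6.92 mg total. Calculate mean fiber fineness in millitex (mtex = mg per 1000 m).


Formula: fineness (mtex) = mass (mg) / total length (km) = (mass_mg / total_length_m) * 1000
Step 1: Convert fiber length: 4.7 cm = 0.047 m
Step 2: Total fiber length = 387 * 0.047 = 18.189 m
Step 3: Linear density = 6.92 mg / 18.189 m = 0.3804 mg/m
Step 4: fineness = 0.3804 * 1000 = 380.4 mtex

380.4 mtex


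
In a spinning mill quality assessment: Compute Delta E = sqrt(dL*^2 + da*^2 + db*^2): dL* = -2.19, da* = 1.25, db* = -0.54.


Formula: Delta E = sqrt(dL*^2 + da*^2 + db*^2)
Step 1: dL*^2 = (-2.19)^2 = 4.7961
Step 2: da*^2 = 1.25^2 = 1.5625
Step 3: db*^2 = (-0.54)^2 = 0.2916
Step 4: Sum = 4.7961 + 1.5625 + 0.2916 = 6.6502
Step 5: Delta E = sqrt(6.6502) = 2.58

2.58 Delta E


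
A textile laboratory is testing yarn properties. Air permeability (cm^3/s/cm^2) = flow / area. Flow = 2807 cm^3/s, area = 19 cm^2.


Formula: Air Permeability = Airflow / Test Area
AP = 2807 cm^3/s / 19 cm^2
AP = 147.7 cm^3/s/cm^2

147.7 cm^3/s/cm^2


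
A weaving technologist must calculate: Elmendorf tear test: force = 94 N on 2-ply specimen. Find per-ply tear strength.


Formula: Per-ply strength = Total force / Number of plies
Per-ply = 94 N / 2
Per-ply = 47 N

47 N


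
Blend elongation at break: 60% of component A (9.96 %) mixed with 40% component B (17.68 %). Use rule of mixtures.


Formula: Blend property = (fraction_A * property_A) + (fraction_B * property_B)
Step 1: Contribution A = 60/100 * 9.96 % = 5.976 %
Step 2: Contribution B = 40/100 * 17.68 % = 7.072 %
Step 3: Blend elongation at break = 5.976 + 7.072 = 13.048 %

13.048 %


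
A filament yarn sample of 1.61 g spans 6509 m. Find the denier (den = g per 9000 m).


Formula: den = (mass_g / length_m) * 9000
Substituting: den = (1.61 / 6509) * 9000
Intermediate: 1.61 / 6509 = 0.00024735 g/m
den = 0.00024735 * 9000 = 2.2 denier

2.2 denier


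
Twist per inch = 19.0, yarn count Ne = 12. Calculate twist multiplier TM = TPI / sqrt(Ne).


Formula: TM = TPI / sqrt(Ne)
Step 1: sqrt(Ne) = sqrt(12) = 3.4641
Step 2: TM = 19.0 / 3.4641 = 5.48

5.48 TM


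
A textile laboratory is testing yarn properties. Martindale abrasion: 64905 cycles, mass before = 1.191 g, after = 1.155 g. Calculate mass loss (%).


Formula: Mass loss% = ((m_before - m_after) / m_before) * 100
Step 1: Mass loss = 1.191 - 1.155 = 0.036 g
Step 2: Ratio = 0.036 / 1.191 = 0.0302267
Step 3: Mass loss% = 0.0302267 * 100 = 3.02267% ≈ 3.02%

3.02%


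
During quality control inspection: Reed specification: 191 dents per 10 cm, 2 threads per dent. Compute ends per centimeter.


Formula: EPC = (dents per 10 cm * ends per dent) / 10
Step 1: Total ends per 10 cm = 191 * 2 = 382
Step 2: EPC = 382 / 10 = 38.2 ends/cm

38.2 ends/cm


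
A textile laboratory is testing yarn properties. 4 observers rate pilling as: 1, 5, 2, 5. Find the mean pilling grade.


Formula: Mean = sum / count
Sum = 1 + 5 + 2 + 5 = 13
Mean = 13 / 4 = 3.3

3.3


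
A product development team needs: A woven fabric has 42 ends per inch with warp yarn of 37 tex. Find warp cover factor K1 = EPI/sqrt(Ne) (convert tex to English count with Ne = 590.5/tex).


Formula: K1 = EPI / sqrt(Ne), with Ne = 590.5 / tex_warp
Step 1: Ne = 590.5 / 37 = 15.959
Step 2: sqrt(Ne) = sqrt(15.959) = 3.9949
Step 3: K1 = 42 / 3.9949 = 10.5

10.5


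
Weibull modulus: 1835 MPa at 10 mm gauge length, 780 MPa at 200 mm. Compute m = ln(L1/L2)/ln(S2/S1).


Formula: m = ln(L1/L2) / ln(S2/S1)
Step 1: ln(L1/L2) = ln(10/200) = -2.99573
Step 2: S2/S1 = 780/1835 = 0.42507
Step 3: ln(S2/S1) = ln(0.42507) = -0.85550
Step 4: m = -2.99573 / -0.85550 = 3.50

3.50 (Weibull m)


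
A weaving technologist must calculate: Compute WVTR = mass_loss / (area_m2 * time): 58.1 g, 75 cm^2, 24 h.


Formula: WVTR = mass_loss / (area * time)
Step 1: Convert area: 75 cm^2 = 0.0075 m^2
Step 2: WVTR = 58.1 g / (0.0075 m^2 * 24 h)
Step 3: WVTR = 58.1 / 0.18 = 322.8 g/m^2/h

322.8 g/m^2/h


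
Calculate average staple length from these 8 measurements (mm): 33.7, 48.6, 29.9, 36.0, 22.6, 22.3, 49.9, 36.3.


Formula: Mean = sum of lengths / count
Sum = 33.7 + 48.6 + 29.9 + 36.0 + 22.6 + 22.3 + 49.9 + 36.3
Sum = 279.3 mm
Mean = 279.3 / 8 = 34.91 mm

34.91 mm


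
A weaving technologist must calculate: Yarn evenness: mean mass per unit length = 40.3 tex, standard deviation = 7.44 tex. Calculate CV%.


Formula: CV% = (standard deviation / mean) * 100
Step 1: Ratio = 7.44 / 40.3 = 0.184615
Step 2: CV% = 0.184615 * 100 = 18.4615% ≈ 18.5%

18.5%


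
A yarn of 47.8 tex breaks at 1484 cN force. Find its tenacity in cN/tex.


Formula: Tenacity = Breaking force / Linear density
Tenacity = 1484 cN / 47.8 tex
Tenacity = 31.05 cN/tex

31.05 cN/tex


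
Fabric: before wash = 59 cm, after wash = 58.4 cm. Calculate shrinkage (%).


Formula: Shrinkage% = ((L_before - L_after) / L_before) * 100
Step 1: Shrinkage = 59 - 58.4 = 0.6 cm
Step 2: Shrinkage% = (0.6 / 59) * 100
Step 3: Shrinkage% = 0.010169 * 100 = 1.0169% ≈ 1.0%

1.0%


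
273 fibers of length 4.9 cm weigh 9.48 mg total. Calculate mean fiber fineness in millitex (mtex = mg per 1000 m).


Formula: fineness (mtex) = mass (mg) / total length (km) = (mass_mg / total_length_m) * 1000
Step 1: Convert fiber length: 4.9 cm = 0.049 m
Step 2: Total fiber length = 273 * 0.049 = 13.377 m
Step 3: Linear density = 9.48 mg / 13.377 m = 0.7087 mg/m
Step 4: fineness = 0.7087 * 1000 = 708.7 mtex

708.7 mtex


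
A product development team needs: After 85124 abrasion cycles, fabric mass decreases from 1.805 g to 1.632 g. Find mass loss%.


Formula: Mass loss% = ((m_before - m_after) / m_before) * 100
Step 1: Mass loss = 1.805 - 1.632 = 0.173 g
Step 2: Ratio = 0.173 / 1.805 = 0.0958449
Step 3: Mass loss% = 0.0958449 * 100 = 9.58449% ≈ 9.58%

9.58%


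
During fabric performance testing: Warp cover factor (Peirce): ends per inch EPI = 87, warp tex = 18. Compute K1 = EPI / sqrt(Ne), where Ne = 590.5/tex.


Formula: K1 = EPI / sqrt(Ne), with Ne = 590.5 / tex_warp
Step 1: Ne = 590.5 / 18 = 32.806
Step 2: sqrt(Ne) = sqrt(32.806) = 5.7277
Step 3: K1 = 87 / 5.7277 = 15.2

15.2


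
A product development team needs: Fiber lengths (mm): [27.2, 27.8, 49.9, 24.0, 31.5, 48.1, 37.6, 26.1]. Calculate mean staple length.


Formula: Mean = sum of lengths / count
Sum = 27.2 + 27.8 + 49.9 + 24.0 + 31.5 + 48.1 + 37.6 + 26.1
Sum = 272.2 mm
Mean = 272.2 / 8 = 34.03 mm

34.03 mm


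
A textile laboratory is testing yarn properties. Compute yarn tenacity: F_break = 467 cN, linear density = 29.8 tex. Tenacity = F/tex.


Formula: Tenacity = Breaking force / Linear density
Tenacity = 467 cN / 29.8 tex
Tenacity = 15.67 cN/tex

15.67 cN/tex


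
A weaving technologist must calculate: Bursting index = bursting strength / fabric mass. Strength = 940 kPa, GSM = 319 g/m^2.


Formula: Bursting Index = Bursting Strength / Fabric GSM
BI = 940 kPa / 319 g/m^2
BI = 2.947 kPa/(g/m^2)

2.947 kPa/(g/m^2)


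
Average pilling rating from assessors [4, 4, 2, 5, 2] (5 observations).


Formula: Mean = sum / count
Sum = 4 + 4 + 2 + 5 + 2 = 17
Mean = 17 / 5 = 3.4

3.4


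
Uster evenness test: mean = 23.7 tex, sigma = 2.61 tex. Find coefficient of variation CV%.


Formula: CV% = (standard deviation / mean) * 100
Step 1: Ratio = 2.61 / 23.7 = 0.110127
Step 2: CV% = 0.110127 * 100 = 11.0127% ≈ 11.0%

11.0%


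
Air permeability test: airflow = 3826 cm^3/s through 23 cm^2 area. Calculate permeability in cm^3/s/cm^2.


Formula: Air Permeability = Airflow / Test Area
AP = 3826 cm^3/s / 23 cm^2
AP = 166.3 cm^3/s/cm^2

166.3 cm^3/s/cm^2


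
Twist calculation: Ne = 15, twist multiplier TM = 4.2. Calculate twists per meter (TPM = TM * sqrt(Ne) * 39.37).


Formula: TPM = TM * sqrt(Ne) * 39.37
Step 1: sqrt(Ne) = sqrt(15) = 3.873
Step 2: TM * sqrt(Ne) = 4.2 * 3.873 = 16.2666
Step 3: TPM = 16.2666 * 39.37 = 640 twists/m

640 twists/m


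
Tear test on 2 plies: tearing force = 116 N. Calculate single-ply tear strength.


Formula: Per-ply strength = Total force / Number of plies
Per-ply = 116 N / 2
Per-ply = 58 N

58 N


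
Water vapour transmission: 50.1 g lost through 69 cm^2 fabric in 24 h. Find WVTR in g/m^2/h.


Formula: WVTR = mass_loss / (area * time)
Step 1: Convert area: 69 cm^2 = 0.0069 m^2
Step 2: WVTR = 50.1 g / (0.0069 m^2 * 24 h)
Step 3: WVTR = 50.1 / 0.1656 = 302.5 g/m^2/h

302.5 g/m^2/h


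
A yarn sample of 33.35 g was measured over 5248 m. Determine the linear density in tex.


Formula: Tex = (mass_g / length_m) * 1000
Substituting: Tex = (33.35 / 5248) * 1000
Intermediate: 33.35 / 5248 = 0.0063548 g/m
Tex = 0.0063548 * 1000 = 6.35 tex

6.35 tex


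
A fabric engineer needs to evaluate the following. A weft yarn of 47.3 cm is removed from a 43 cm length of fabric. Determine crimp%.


Formula: Crimp% = ((L_yarn - L_fabric) / L_fabric) * 100
Step 1: Extension = 47.3 - 43 = 4.3 cm
Step 2: Crimp% = (4.3 / 43) * 100
Step 3: Crimp% = 0.1 * 100 = 10.0%

10.0%


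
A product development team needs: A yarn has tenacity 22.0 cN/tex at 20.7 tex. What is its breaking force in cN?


Formula: Breaking force = Tenacity * Linear density
F = 22.0 cN/tex * 20.7 tex
F = 455.40 cN

455.40 cN


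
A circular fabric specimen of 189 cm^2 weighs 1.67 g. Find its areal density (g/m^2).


Formula: GSM = mass_g / area_m2
Step 1: Convert area: 189 cm^2 = 189 / 10000 = 0.0189 m^2
Step 2: GSM = 1.67 g / 0.0189 m^2 = 88.4 g/m^2

88.4 g/m^2


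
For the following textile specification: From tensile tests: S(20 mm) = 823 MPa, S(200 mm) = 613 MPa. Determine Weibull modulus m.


Formula: m = ln(L1/L2) / ln(S2/S1)
Step 1: ln(L1/L2) = ln(20/200) = -2.30259
Step 2: S2/S1 = 613/823 = 0.74484
Step 3: ln(S2/S1) = ln(0.74484) = -0.29459
Step 4: m = -2.30259 / -0.29459 = 7.82

7.82 (Weibull m)


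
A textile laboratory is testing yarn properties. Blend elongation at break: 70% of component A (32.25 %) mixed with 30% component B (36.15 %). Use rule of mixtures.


Formula: Blend property = (fraction_A * property_A) + (fraction_B * property_B)
Step 1: Contribution A = 70/100 * 32.25 % = 22.575 %
Step 2: Contribution B = 30/100 * 36.15 % = 10.845 %
Step 3: Blend elongation at break = 22.575 + 10.845 = 33.42 %

33.42 %


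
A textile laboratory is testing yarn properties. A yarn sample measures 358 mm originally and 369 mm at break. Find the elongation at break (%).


Formula: Elongation (%) = ((L_break - L0) / L0) * 100
Step 1: Extension = 369 - 358 = 11 mm
Step 2: Elongation = (11 / 358) * 100
Step 3: Elongation = 0.030726 * 100 = 3.0726% ≈ 3.1%

3.1%


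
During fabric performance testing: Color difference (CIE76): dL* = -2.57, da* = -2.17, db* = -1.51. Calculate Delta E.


Formula: Delta E = sqrt(dL*^2 + da*^2 + db*^2)
Step 1: dL*^2 = (-2.57)^2 = 6.6049
Step 2: da*^2 = (-2.17)^2 = 4.7089
Step 3: db*^2 = (-1.51)^2 = 2.2801
Step 4: Sum = 6.6049 + 4.7089 + 2.2801 = 13.5939
Step 5: Delta E = sqrt(13.5939) = 3.69

3.69 Delta E


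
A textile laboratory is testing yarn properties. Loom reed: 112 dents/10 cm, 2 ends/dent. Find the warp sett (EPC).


Formula: EPC = (dents per 10 cm * ends per dent) / 10
Step 1: Total ends per 10 cm = 112 * 2 = 224
Step 2: EPC = 224 / 10 = 22.4 ends/cm

22.4 ends/cm


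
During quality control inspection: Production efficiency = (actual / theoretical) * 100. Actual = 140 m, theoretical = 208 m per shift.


Formula: Efficiency% = (Actual output / Theoretical output) * 100
Efficiency% = (140 / 208) * 100
Efficiency% = 0.673077 * 100 = 67.3077% ≈ 67.3%

67.3%


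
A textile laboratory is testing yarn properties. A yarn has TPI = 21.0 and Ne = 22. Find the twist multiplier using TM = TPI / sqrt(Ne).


Formula: TM = TPI / sqrt(Ne)
Step 1: sqrt(Ne) = sqrt(22) = 4.6904
Step 2: TM = 21.0 / 4.6904 = 4.48

4.48 TM


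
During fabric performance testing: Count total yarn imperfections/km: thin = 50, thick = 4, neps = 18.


Formula: Total = thin places + thick places + neps
Total = 50 + 4 + 18
Total = 72 imperfections/km

72 imperfections/km


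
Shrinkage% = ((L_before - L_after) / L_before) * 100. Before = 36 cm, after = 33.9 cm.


Formula: Shrinkage% = ((L_before - L_after) / L_before) * 100
Step 1: Shrinkage = 36 - 33.9 = 2.1 cm
Step 2: Shrinkage% = (2.1 / 36) * 100
Step 3: Shrinkage% = 0.058333 * 100 = 5.8333% ≈ 5.8%

5.8%


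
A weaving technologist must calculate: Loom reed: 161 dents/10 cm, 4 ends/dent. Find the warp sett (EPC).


Formula: EPC = (dents per 10 cm * ends per dent) / 10
Step 1: Total ends per 10 cm = 161 * 4 = 644
Step 2: EPC = 644 / 10 = 64.4 ends/cm

64.4 ends/cm


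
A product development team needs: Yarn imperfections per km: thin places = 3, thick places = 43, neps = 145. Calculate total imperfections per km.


Formula: Total = thin places + thick places + neps
Total = 3 + 43 + 145
Total = 191 imperfections/km

191 imperfections/km


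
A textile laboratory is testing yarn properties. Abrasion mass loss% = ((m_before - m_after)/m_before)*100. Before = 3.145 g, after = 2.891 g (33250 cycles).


Formula: Mass loss% = ((m_before - m_after) / m_before) * 100
Step 1: Mass loss = 3.145 - 2.891 = 0.254 g
Step 2: Ratio = 0.254 / 3.145 = 0.0807631
Step 3: Mass loss% = 0.0807631 * 100 = 8.07631% ≈ 8.08%

8.08%


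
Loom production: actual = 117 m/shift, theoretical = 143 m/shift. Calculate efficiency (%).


Formula: Efficiency% = (Actual output / Theoretical output) * 100
Efficiency% = (117 / 143) * 100
Efficiency% = 0.818182 * 100 = 81.8182% ≈ 81.8%

81.8%


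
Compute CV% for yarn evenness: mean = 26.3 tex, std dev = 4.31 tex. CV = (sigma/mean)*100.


Formula: CV% = (standard deviation / mean) * 100
Step 1: Ratio = 4.31 / 26.3 = 0.163878
Step 2: CV% = 0.163878 * 100 = 16.3878% ≈ 16.4%

16.4%


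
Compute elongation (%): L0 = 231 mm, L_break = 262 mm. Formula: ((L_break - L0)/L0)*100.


Formula: Elongation (%) = ((L_break - L0) / L0) * 100
Step 1: Extension = 262 - 231 = 31 mm
Step 2: Elongation = (31 / 231) * 100
Step 3: Elongation = 0.134199 * 100 = 13.4199% ≈ 13.4%

13.4%


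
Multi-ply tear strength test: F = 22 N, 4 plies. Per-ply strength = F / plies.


Formula: Per-ply strength = Total force / Number of plies
Per-ply = 22 N / 4
Per-ply = 5.5 N

5.5 N


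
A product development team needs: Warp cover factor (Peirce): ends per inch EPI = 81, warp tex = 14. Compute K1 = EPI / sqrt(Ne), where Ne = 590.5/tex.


Formula: K1 = EPI / sqrt(Ne), with Ne = 590.5 / tex_warp
Step 1: Ne = 590.5 / 14 = 42.179
Step 2: sqrt(Ne) = sqrt(42.179) = 6.4945
Step 3: K1 = 81 / 6.4945 = 12.5

12.5


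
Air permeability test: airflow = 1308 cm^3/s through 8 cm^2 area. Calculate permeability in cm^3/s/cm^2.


Formula: Air Permeability = Airflow / Test Area
AP = 1308 cm^3/s / 8 cm^2
AP = 163.5 cm^3/s/cm^2

163.5 cm^3/s/cm^2


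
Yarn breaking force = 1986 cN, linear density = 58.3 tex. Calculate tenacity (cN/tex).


Formula: Tenacity = Breaking force / Linear density
Tenacity = 1986 cN / 58.3 tex
Tenacity = 34.07 cN/tex

34.07 cN/tex


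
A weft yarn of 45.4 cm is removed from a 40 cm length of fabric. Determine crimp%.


Formula: Crimp% = ((L_yarn - L_fabric) / L_fabric) * 100
Step 1: Extension = 45.4 - 40 = 5.4 cm
Step 2: Crimp% = (5.4 / 40) * 100
Step 3: Crimp% = 0.135 * 100 = 13.5%

13.5%


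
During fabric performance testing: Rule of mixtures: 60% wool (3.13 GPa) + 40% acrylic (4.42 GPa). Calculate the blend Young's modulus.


Formula: Blend property = (fraction_A * property_A) + (fraction_B * property_B)
Step 1: Contribution A = 60/100 * 3.13 GPa = 1.878 GPa
Step 2: Contribution B = 40/100 * 4.42 GPa = 1.768 GPa
Step 3: Blend Young's modulus = 1.878 + 1.768 = 3.646 GPa

3.646 GPa


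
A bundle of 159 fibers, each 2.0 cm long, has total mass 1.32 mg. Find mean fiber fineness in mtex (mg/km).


Formula: fineness (mtex) = mass (mg) / total length (km) = (mass_mg / total_length_m) * 1000
Step 1: Convert fiber length: 2.0 cm = 0.02 m
Step 2: Total fiber length = 159 * 0.02 = 3.18 m
Step 3: Linear density = 1.32 mg / 3.18 m = 0.4151 mg/m
Step 4: fineness = 0.4151 * 1000 = 415.1 mtex

415.1 mtex


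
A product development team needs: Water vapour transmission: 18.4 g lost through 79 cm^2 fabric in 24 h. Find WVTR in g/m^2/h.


Formula: WVTR = mass_loss / (area * time)
Step 1: Convert area: 79 cm^2 = 0.0079 m^2
Step 2: WVTR = 18.4 g / (0.0079 m^2 * 24 h)
Step 3: WVTR = 18.4 / 0.1896 = 97.0 g/m^2/h

97.0 g/m^2/h


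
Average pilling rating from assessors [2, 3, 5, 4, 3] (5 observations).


Formula: Mean = sum / count
Sum = 2 + 3 + 5 + 4 + 3 = 17
Mean = 17 / 5 = 3.4

3.4


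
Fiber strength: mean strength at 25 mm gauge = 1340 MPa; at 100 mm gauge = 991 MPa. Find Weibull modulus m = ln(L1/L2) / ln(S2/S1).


Formula: m = ln(L1/L2) / ln(S2/S1)
Step 1: ln(L1/L2) = ln(25/100) = -1.38629
Step 2: S2/S1 = 991/1340 = 0.73955
Step 3: ln(S2/S1) = ln(0.73955) = -0.30171
Step 4: m = -1.38629 / -0.30171 = 4.59

4.59 (Weibull m)


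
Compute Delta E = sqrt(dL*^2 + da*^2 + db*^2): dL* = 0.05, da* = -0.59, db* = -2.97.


Formula: Delta E = sqrt(dL*^2 + da*^2 + db*^2)
Step 1: dL*^2 = 0.05^2 = 0.0025
Step 2: da*^2 = (-0.59)^2 = 0.3481
Step 3: db*^2 = (-2.97)^2 = 8.8209
Step 4: Sum = 0.0025 + 0.3481 + 8.8209 = 9.1715
Step 5: Delta E = sqrt(9.1715) = 3.03

3.03 Delta E


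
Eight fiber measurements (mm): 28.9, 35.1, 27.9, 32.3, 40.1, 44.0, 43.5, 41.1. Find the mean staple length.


Formula: Mean = sum of lengths / count
Sum = 28.9 + 35.1 + 27.9 + 32.3 + 40.1 + 44.0 + 43.5 + 41.1
Sum = 292.9 mm
Mean = 292.9 / 8 = 36.61 mm

36.61 mm


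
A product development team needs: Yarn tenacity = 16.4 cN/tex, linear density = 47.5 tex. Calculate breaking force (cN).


Formula: Breaking force = Tenacity * Linear density
F = 16.4 cN/tex * 47.5 tex
F = 779.00 cN

779.00 cN


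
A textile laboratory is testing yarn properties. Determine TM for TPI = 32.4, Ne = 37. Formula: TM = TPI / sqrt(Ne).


Formula: TM = TPI / sqrt(Ne)
Step 1: sqrt(Ne) = sqrt(37) = 6.0828
Step 2: TM = 32.4 / 6.0828 = 5.33

5.33 TM


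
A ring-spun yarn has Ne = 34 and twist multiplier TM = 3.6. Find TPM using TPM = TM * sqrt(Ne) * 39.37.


Formula: TPM = TM * sqrt(Ne) * 39.37
Step 1: sqrt(Ne) = sqrt(34) = 5.831
Step 2: TM * sqrt(Ne) = 3.6 * 5.831 = 20.9916
Step 3: TPM = 20.9916 * 39.37 = 826 twists/m

826 twists/m


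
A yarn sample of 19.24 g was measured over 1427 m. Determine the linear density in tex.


Formula: Tex = (mass_g / length_m) * 1000
Substituting: Tex = (19.24 / 1427) * 1000
Intermediate: 19.24 / 1427 = 0.01348283 g/m
Tex = 0.01348283 * 1000 = 13.48 tex

13.48 tex


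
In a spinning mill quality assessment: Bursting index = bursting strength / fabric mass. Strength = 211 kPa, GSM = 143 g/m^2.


Formula: Bursting Index = Bursting Strength / Fabric GSM
BI = 211 kPa / 143 g/m^2
BI = 1.476 kPa/(g/m^2)

1.476 kPa/(g/m^2)


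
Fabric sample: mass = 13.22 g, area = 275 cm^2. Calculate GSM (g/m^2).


Formula: GSM = mass_g / area_m2
Step 1: Convert area: 275 cm^2 = 275 / 10000 = 0.0275 m^2
Step 2: GSM = 13.22 g / 0.0275 m^2 = 480.7 g/m^2

480.7 g/m^2


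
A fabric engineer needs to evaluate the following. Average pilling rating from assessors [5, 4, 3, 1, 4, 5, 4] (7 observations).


Formula: Mean = sum / count
Sum = 5 + 4 + 3 + 1 + 4 + 5 + 4 = 26
Mean = 26 / 7 = 3.7

3.7


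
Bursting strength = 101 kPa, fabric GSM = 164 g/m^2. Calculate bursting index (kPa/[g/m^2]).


Formula: Bursting Index = Bursting Strength / Fabric GSM
BI = 101 kPa / 164 g/m^2
BI = 0.616 kPa/(g/m^2)

0.616 kPa/(g/m^2)


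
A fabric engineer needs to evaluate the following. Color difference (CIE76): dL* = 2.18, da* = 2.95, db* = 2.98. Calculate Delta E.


Formula: Delta E = sqrt(dL*^2 + da*^2 + db*^2)
Step 1: dL*^2 = 2.18^2 = 4.7524
Step 2: da*^2 = 2.95^2 = 8.7025
Step 3: db*^2 = 2.98^2 = 8.8804
Step 4: Sum = 4.7524 + 8.7025 + 8.8804 = 22.3353
Step 5: Delta E = sqrt(22.3353) = 4.73

4.73 Delta E


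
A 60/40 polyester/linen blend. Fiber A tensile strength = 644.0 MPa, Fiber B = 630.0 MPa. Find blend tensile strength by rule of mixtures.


Formula: Blend property = (fraction_A * property_A) + (fraction_B * property_B)
Step 1: Contribution A = 60/100 * 644.0 MPa = 386.4 MPa
Step 2: Contribution B = 40/100 * 630.0 MPa = 252.0 MPa
Step 3: Blend tensile strength = 386.4 + 252.0 = 638.4 MPa

638.4 MPa


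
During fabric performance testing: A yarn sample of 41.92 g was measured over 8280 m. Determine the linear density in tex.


Formula: Tex = (mass_g / length_m) * 1000
Substituting: Tex = (41.92 / 8280) * 1000
Intermediate: 41.92 / 8280 = 0.0050628 g/m
Tex = 0.0050628 * 1000 = 5.06 tex

5.06 tex


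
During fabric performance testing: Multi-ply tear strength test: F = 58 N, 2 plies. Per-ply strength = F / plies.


Formula: Per-ply strength = Total force / Number of plies
Per-ply = 58 N / 2
Per-ply = 29 N

29 N


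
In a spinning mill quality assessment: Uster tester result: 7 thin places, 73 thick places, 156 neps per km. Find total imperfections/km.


Formula: Total = thin places + thick places + neps
Total = 7 + 73 + 156
Total = 236 imperfections/km

236 imperfections/km


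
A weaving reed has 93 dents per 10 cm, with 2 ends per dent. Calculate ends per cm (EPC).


Formula: EPC = (dents per 10 cm * ends per dent) / 10
Step 1: Total ends per 10 cm = 93 * 2 = 186
Step 2: EPC = 186 / 10 = 18.6 ends/cm

18.6 ends/cm


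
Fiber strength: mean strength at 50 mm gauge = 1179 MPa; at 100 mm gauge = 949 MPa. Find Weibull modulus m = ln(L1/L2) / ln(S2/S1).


Formula: m = ln(L1/L2) / ln(S2/S1)
Step 1: ln(L1/L2) = ln(50/100) = -0.69315
Step 2: S2/S1 = 949/1179 = 0.80492
Step 3: ln(S2/S1) = ln(0.80492) = -0.21701
Step 4: m = -0.69315 / -0.21701 = 3.19

3.19 (Weibull m)


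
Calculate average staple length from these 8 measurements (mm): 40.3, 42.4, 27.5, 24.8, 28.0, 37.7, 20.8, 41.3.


Formula: Mean = sum of lengths / count
Sum = 40.3 + 42.4 + 27.5 + 24.8 + 28.0 + 37.7 + 20.8 + 41.3
Sum = 262.8 mm
Mean = 262.8 / 8 = 32.85 mm

32.85 mm


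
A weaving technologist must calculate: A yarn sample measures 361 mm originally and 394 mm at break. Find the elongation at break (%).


Formula: Elongation (%) = ((L_break - L0) / L0) * 100
Step 1: Extension = 394 - 361 = 33 mm
Step 2: Elongation = (33 / 361) * 100
Step 3: Elongation = 0.091413 * 100 = 9.1413% ≈ 9.1%

9.1%


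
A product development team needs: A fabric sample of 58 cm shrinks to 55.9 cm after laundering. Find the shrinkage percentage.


Formula: Shrinkage% = ((L_before - L_after) / L_before) * 100
Step 1: Shrinkage = 58 - 55.9 = 2.1 cm
Step 2: Shrinkage% = (2.1 / 58) * 100
Step 3: Shrinkage% = 0.036207 * 100 = 3.6207% ≈ 3.6%

3.6%


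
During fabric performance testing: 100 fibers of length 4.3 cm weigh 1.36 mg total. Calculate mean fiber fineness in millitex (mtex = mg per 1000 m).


Formula: fineness (mtex) = mass (mg) / total length (km) = (mass_mg / total_length_m) * 1000
Step 1: Convert fiber length: 4.3 cm = 0.043 m
Step 2: Total fiber length = 100 * 0.043 = 4.3 m
Step 3: Linear density = 1.36 mg / 4.3 m = 0.3163 mg/m
Step 4: fineness = 0.3163 * 1000 = 316.3 mtex

316.3 mtex


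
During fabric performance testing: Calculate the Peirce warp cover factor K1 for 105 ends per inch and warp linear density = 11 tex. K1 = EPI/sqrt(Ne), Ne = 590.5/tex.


Formula: K1 = EPI / sqrt(Ne), with Ne = 590.5 / tex_warp
Step 1: Ne = 590.5 / 11 = 53.682
Step 2: sqrt(Ne) = sqrt(53.682) = 7.3268
Step 3: K1 = 105 / 7.3268 = 14.3

14.3


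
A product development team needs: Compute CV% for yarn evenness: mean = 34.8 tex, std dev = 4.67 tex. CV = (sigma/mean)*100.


Formula: CV% = (standard deviation / mean) * 100
Step 1: Ratio = 4.67 / 34.8 = 0.134195
Step 2: CV% = 0.134195 * 100 = 13.4195% ≈ 13.4%

13.4%
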